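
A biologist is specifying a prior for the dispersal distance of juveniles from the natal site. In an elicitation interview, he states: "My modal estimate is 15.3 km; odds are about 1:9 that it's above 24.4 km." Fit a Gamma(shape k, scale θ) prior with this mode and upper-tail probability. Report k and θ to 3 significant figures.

k ≈ 9.62, θ ≈ 1.77

Gamma(k,θ) with k>1 has mode (k−1)θ, so θ = 15.3/(k−1).
Need P(X < 24.4) = 0.9 with θ tied to k this way. Start at k = 2, θ = 15.3: P(X<24.4) ≈ 0.473.
Too low — raise k to concentrate. Iterating converges to k ≈ 9.62.
Then θ = 15.3/(9.62−1) ≈ 1.77.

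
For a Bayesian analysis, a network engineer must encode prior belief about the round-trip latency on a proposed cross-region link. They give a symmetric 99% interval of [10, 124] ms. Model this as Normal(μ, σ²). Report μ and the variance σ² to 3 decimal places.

A symmetric 99% interval runs μ ± z·σ with z = 2.576.
Half-width = 57, so σ = 57/2.576 = 22.1288 and σ² = 489.684.
μ is the interval midpoint, 67.000.

μ = 67.000, σ² = 489.684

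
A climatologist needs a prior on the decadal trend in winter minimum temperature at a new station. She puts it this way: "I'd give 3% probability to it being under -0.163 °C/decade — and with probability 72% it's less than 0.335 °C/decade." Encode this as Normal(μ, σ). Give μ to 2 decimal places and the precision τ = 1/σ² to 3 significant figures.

μ = 0.22, τ = 24.5

The p-quantile of Normal(μ,σ) is μ + z_p·σ, with z_{0.03} = -1.881 and z_{0.72} = 0.5828.
Eliminate σ: μ = (z₂·x₁ − z₁·x₂)/(z₂ − z₁) = (0.5828·-0.163 − (-1.881)·0.335)/2.464 = 0.22.
Then σ = (x₂ − x₁)/(z₂ − z₁) = (0.335 − -0.163)/2.464 = 0.20.
Precision τ = 1/σ² = 1/0.2021² = 24.5.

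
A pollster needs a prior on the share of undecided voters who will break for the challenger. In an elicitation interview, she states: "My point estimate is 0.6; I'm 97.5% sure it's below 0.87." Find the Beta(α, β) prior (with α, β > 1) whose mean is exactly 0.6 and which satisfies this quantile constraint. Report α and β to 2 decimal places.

α ≈ 5.60, β ≈ 3.73

With mean 0.6 fixed, write α = 0.6s, β = 0.4s where s = α+β.
Need P(θ < 0.87) = 0.975 under Beta(0.6s, 0.4s). Normal approximation: (q−m)/√(m(1−m)/s) ≈ z_{0.975} = 1.96, so s ≈ 0.6·0.4·(1.96)²/(0.87−0.6)² = 12.6.
At s = 12.6: P(θ<0.87) ≈ 0.990. Adjusting to match 0.975 gives s ≈ 9.33.
So α = 0.6·9.33 ≈ 5.60, β = 0.4·9.33 ≈ 3.73.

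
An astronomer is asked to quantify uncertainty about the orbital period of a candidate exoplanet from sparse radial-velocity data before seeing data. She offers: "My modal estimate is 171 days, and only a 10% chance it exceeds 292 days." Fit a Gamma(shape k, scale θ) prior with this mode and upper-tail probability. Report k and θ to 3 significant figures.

Gamma(k,θ) with k>1 has mode (k−1)θ, so θ = 171/(k−1).
Need P(X < 292) = 0.9 with θ tied to k this way. Start at k = 2, θ = 171: P(X<292) ≈ 0.509.
Too low — raise k to concentrate. Iterating converges to k ≈ 7.62.
Then θ = 171/(7.62−1) ≈ 25.8.

k ≈ 7.62, θ ≈ 25.8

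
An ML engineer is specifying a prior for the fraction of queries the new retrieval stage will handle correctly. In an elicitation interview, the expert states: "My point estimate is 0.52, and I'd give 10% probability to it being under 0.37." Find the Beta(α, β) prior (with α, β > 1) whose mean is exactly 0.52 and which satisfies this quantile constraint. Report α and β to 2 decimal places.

With mean 0.52 fixed, write α = 0.52s, β = 0.48s where s = α+β.
Need P(θ < 0.37) = 0.1 under Beta(0.52s, 0.48s). Normal approximation: (q−m)/√(m(1−m)/s) ≈ z_{0.1} = -1.28, so s ≈ 0.52·0.48·(-1.28)²/(0.37−0.52)² = 18.2.
At s = 18.2: P(θ<0.37) ≈ 0.099. Adjusting to match 0.1 gives s ≈ 18.00.
So α = 0.52·18.00 ≈ 9.36, β = 0.48·18.00 ≈ 8.64.

α ≈ 9.36, β ≈ 8.64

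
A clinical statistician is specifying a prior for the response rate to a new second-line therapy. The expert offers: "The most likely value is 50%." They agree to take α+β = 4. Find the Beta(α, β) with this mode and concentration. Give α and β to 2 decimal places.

For α,β > 1 the Beta mode is (α−1)/(α+β−2). With α+β = 4, the mode is (α−1)/2.
Set (α−1)/2 = 0.5 → α = 1 + 0.5·2 = 2.00.
β = 4 − α = 2.00.

α = 2.00, β = 2.00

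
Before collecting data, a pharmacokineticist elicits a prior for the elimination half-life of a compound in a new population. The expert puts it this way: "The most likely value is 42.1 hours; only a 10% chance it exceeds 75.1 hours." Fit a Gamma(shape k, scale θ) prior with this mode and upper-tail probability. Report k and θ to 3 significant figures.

k ≈ 6.68, θ ≈ 7.41

Gamma(k,θ) with k>1 has mode (k−1)θ, so θ = 42.1/(k−1).
Need P(X < 75.1) = 0.9 with θ tied to k this way. Start at k = 2, θ = 42.1: P(X<75.1) ≈ 0.532.
Too low — raise k to concentrate. Iterating converges to k ≈ 6.68.
Then θ = 42.1/(6.68−1) ≈ 7.41.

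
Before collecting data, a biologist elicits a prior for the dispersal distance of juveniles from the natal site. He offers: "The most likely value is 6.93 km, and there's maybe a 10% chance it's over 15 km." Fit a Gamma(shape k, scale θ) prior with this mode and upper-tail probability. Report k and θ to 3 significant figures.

k ≈ 4.22, θ ≈ 2.15

Gamma(k,θ) with k>1 has mode (k−1)θ, so θ = 6.93/(k−1).
Need P(X < 15) = 0.9 with θ tied to k this way. Start at k = 2, θ = 6.93: P(X<15) ≈ 0.637.
Too low — raise k to concentrate. Iterating converges to k ≈ 4.22.
Then θ = 6.93/(4.22−1) ≈ 2.15.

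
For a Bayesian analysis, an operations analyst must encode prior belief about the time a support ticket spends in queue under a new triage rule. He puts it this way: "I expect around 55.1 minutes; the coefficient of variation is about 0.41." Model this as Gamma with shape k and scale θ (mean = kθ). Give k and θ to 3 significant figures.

For Gamma(k, scale θ): mean = kθ, variance = kθ², so CV = 1/√k.
CV = 0.41, hence k = 1/CV² = 5.95.
Then θ = mean/k = 55.1/5.95 = 9.26.

k ≈ 5.95, θ ≈ 9.26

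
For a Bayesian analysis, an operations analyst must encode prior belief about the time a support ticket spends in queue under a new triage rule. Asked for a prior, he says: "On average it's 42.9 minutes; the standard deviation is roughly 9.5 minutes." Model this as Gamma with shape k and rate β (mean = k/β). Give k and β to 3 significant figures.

k ≈ 20.4, β ≈ 0.475

For Gamma(k, rate β): mean = k/β, variance = k/β², so CV = 1/√k.
CV = SD/mean = 9.5/42.9 = 0.2214, hence k = 1/CV² = 20.4.
Then β = k/mean = 20.4/42.9 = 0.475.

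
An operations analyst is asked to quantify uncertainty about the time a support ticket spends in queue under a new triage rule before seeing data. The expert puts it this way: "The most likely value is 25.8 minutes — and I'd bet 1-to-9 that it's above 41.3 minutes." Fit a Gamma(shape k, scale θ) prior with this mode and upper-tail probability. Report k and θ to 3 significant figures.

k ≈ 9.49, θ ≈ 3.04

Gamma(k,θ) with k>1 has mode (k−1)θ, so θ = 25.8/(k−1).
Need P(X < 41.3) = 0.9 with θ tied to k this way. Start at k = 2, θ = 25.8: P(X<41.3) ≈ 0.475.
Too low — raise k to concentrate. Iterating converges to k ≈ 9.49.
Then θ = 25.8/(9.49−1) ≈ 3.04.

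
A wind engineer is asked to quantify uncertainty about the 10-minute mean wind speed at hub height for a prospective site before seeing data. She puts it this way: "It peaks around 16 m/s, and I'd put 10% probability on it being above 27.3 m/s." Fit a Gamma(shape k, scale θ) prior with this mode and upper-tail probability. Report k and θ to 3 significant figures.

Gamma(k,θ) with k>1 has mode (k−1)θ, so θ = 16/(k−1).
Need P(X < 27.3) = 0.9 with θ tied to k this way. Start at k = 2, θ = 16: P(X<27.3) ≈ 0.509.
Too low — raise k to concentrate. Iterating converges to k ≈ 7.63.
Then θ = 16/(7.63−1) ≈ 2.41.

k ≈ 7.63, θ ≈ 2.41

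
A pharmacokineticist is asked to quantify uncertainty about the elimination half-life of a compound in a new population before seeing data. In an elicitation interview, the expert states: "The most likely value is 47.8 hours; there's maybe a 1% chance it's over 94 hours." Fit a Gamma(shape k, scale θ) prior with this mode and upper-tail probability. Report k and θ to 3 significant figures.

k ≈ 11.8, θ ≈ 4.44

Gamma(k,θ) with k>1 has mode (k−1)θ, so θ = 47.8/(k−1).
Need P(X < 94) = 0.99 with θ tied to k this way. Start at k = 2, θ = 47.8: P(X<94) ≈ 0.585.
Too low — raise k to concentrate. Iterating converges to k ≈ 11.8.
Then θ = 47.8/(11.8−1) ≈ 4.44.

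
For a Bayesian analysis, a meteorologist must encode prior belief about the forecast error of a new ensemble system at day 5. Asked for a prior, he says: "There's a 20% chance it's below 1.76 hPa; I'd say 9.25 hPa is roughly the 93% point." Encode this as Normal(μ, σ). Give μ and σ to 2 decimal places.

μ = 4.48, σ = 3.23

For Normal(μ,σ), the p-quantile is μ + z_p·σ. Here z_{0.2} = -0.8416, z_{0.93} = 1.476.
So 1.76 = μ − 0.8416σ and 9.25 = μ + 1.476σ.
Subtracting: σ = (9.25 − 1.76)/(1.476 − (-0.8416)) = 3.23.
Then μ = 1.76 − (-0.8416)·3.23 = 4.48.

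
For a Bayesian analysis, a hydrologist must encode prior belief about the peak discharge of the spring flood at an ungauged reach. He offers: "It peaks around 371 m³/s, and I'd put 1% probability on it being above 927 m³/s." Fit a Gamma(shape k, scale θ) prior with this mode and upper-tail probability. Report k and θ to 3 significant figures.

k ≈ 6.6, θ ≈ 66.3

Gamma(k,θ) with k>1 has mode (k−1)θ, so θ = 371/(k−1).
Need P(X < 927) = 0.99 with θ tied to k this way. Start at k = 2, θ = 371: P(X<927) ≈ 0.712.
Too low — raise k to concentrate. Iterating converges to k ≈ 6.6.
Then θ = 371/(6.6−1) ≈ 66.3.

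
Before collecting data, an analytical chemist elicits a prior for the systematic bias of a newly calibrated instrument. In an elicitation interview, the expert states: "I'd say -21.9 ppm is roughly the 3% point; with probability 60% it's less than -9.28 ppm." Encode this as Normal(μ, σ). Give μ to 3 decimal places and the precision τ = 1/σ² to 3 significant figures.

For Normal(μ,σ), the p-quantile is μ + z_p·σ. Here z_{0.03} = -1.881, z_{0.6} = 0.2533.
So -21.9 = μ − 1.881σ and -9.28 = μ + 0.2533σ.
Subtracting: σ = (-9.28 − -21.9)/(0.2533 − (-1.881)) = 5.913.
Then μ = -21.9 − (-1.881)·5.913 = -10.778.
Precision τ = 1/σ² = 1/5.913² = 0.0286.

μ = -10.778, τ = 0.0286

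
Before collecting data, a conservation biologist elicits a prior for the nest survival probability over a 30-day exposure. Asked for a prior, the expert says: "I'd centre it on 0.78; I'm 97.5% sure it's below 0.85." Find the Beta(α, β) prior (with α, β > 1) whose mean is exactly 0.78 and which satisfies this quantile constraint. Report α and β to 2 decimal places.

With mean 0.78 fixed, write α = 0.78s, β = 0.22s where s = α+β.
Need P(θ < 0.85) = 0.975 under Beta(0.78s, 0.22s). Normal approximation: (q−m)/√(m(1−m)/s) ≈ z_{0.975} = 1.96, so s ≈ 0.78·0.22·(1.96)²/(0.85−0.78)² = 134.5.
At s = 134.5: P(θ<0.85) ≈ 0.983. Adjusting to match 0.975 gives s ≈ 116.91.
So α = 0.78·116.91 ≈ 91.19, β = 0.22·116.91 ≈ 25.72.

α ≈ 91.19, β ≈ 25.72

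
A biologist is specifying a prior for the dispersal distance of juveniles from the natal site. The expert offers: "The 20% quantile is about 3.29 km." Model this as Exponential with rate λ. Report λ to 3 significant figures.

λ ≈ 0.0678

P(T < 3.29) = 1 − e^(−λ·3.29) = 0.2, so λ = −ln(1−0.2)/3.29 = −ln(0.8)/3.29 = 0.0678.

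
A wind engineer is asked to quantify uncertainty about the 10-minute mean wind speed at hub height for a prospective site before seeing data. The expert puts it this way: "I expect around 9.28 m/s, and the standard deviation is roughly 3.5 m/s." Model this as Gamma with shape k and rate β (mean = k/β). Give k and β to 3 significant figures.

k ≈ 7.03, β ≈ 0.758

For Gamma(k, rate β): mean = k/β, variance = k/β², so CV = 1/√k.
CV = SD/mean = 3.5/9.28 = 0.3772, hence k = 1/CV² = 7.03.
Then β = k/mean = 7.03/9.28 = 0.758.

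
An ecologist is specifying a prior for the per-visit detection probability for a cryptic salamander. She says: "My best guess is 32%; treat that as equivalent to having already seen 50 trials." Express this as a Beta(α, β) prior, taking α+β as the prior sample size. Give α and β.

α = 16, β = 34

Under the effective-sample-size interpretation, Beta(α, β) has prior mean α/(α+β) and prior sample size α+β.
So α+β = 50 and α/(α+β) = 0.32, giving α = 0.32·50 = 16 and β = 50 − 16 = 34.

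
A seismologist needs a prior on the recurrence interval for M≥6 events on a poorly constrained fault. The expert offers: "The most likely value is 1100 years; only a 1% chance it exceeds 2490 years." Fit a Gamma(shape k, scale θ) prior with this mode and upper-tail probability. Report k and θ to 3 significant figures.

Gamma(k,θ) with k>1 has mode (k−1)θ, so θ = 1100/(k−1).
Need P(X < 2490) = 0.99 with θ tied to k this way. Start at k = 2, θ = 1100: P(X<2490) ≈ 0.661.
Too low — raise k to concentrate. Iterating converges to k ≈ 8.18.
Then θ = 1100/(8.18−1) ≈ 153.

k ≈ 8.18, θ ≈ 153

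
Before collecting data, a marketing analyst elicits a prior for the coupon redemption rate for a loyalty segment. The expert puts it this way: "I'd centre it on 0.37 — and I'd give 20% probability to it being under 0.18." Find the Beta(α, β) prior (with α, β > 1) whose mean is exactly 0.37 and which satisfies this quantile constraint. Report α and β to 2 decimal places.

α ≈ 1.75, β ≈ 2.98

With mean 0.37 fixed, write α = 0.37s, β = 0.63s where s = α+β.
Need P(θ < 0.18) = 0.2 under Beta(0.37s, 0.63s). Normal approximation: (q−m)/√(m(1−m)/s) ≈ z_{0.2} = -0.842, so s ≈ 0.37·0.63·(-0.842)²/(0.18−0.37)² = 4.6.
At s = 4.6: P(θ<0.18) ≈ 0.205. Adjusting to match 0.2 gives s ≈ 4.73.
So α = 0.37·4.73 ≈ 1.75, β = 0.63·4.73 ≈ 2.98.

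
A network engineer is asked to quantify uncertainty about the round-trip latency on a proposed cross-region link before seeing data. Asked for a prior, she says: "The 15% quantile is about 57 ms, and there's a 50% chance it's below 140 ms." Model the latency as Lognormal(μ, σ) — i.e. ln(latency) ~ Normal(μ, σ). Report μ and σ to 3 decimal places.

If T ~ Lognormal(μ,σ) then ln T ~ Normal(μ,σ), so the p-quantile of ln T is μ + z_p·σ.
ln(57) = 4.043 and ln(140) = 4.942; z_{0.15} = -1.036, z_{0.5} = 0.
σ = (4.942 − 4.043)/(0 − (-1.036)) = 0.867.
μ = 4.043 − (-1.036)·0.867 = 4.942.

μ ≈ 4.942, σ ≈ 0.867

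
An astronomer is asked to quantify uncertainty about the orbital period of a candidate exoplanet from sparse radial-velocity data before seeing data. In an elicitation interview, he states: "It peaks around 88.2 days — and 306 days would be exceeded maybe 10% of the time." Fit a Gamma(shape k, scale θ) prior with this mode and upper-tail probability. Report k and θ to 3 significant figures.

k ≈ 2.21, θ ≈ 72.9

Gamma(k,θ) with k>1 has mode (k−1)θ, so θ = 88.2/(k−1).
Need P(X < 306) = 0.9 with θ tied to k this way. Start at k = 2, θ = 88.2: P(X<306) ≈ 0.861.
Too low — raise k to concentrate. Iterating converges to k ≈ 2.21.
Then θ = 88.2/(2.21−1) ≈ 72.9.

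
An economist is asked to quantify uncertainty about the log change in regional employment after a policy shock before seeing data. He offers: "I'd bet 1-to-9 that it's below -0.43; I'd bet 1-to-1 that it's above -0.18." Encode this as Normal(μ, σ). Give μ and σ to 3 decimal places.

μ = -0.180, σ = 0.195

For Normal(μ,σ), the p-quantile is μ + z_p·σ. Here z_{0.1} = -1.282, z_{0.5} = 0.
So -0.43 = μ − 1.282σ and -0.18 = μ + 0σ.
Subtracting: σ = (-0.18 − -0.43)/(0 − (-1.282)) = 0.195.
Then μ = -0.43 − (-1.282)·0.195 = -0.180.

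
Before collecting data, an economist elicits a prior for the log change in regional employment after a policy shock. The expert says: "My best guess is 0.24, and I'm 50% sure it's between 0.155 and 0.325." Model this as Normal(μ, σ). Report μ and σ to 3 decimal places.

μ = 0.240, σ = 0.126

A symmetric 50% interval runs μ ± z·σ with z = 0.6745.
Half-width = 0.085, so σ = 0.085/0.6745 = 0.126.
μ is the stated best guess, 0.240.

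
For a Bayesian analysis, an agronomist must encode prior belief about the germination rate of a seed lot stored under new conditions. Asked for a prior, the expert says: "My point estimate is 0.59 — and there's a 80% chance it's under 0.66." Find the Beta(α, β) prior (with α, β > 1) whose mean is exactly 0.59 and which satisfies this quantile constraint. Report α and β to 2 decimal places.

With mean 0.59 fixed, write α = 0.59s, β = 0.41s where s = α+β.
Need P(θ < 0.66) = 0.8 under Beta(0.59s, 0.41s). Normal approximation: (q−m)/√(m(1−m)/s) ≈ z_{0.8} = 0.842, so s ≈ 0.59·0.41·(0.842)²/(0.66−0.59)² = 35.0.
At s = 35.0: P(θ<0.66) ≈ 0.798. Adjusting to match 0.8 gives s ≈ 35.54.
So α = 0.59·35.54 ≈ 20.97, β = 0.41·35.54 ≈ 14.57.

α ≈ 20.97, β ≈ 14.57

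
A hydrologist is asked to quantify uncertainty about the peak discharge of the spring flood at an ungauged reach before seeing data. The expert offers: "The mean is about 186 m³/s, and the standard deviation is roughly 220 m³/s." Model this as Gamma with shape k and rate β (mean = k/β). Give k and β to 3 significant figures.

For Gamma(k, rate β): mean = k/β, variance = k/β², so CV = 1/√k.
CV = SD/mean = 220/186 = 1.183, hence k = 1/CV² = 0.715.
Then β = k/mean = 0.715/186 = 0.00384.

k ≈ 0.715, β ≈ 0.00384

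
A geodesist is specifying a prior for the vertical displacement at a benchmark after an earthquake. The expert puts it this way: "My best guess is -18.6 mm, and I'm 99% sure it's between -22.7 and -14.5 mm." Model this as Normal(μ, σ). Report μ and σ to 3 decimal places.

A symmetric 99% interval runs μ ± z·σ with z = 2.576.
Half-width = 4.1, so σ = 4.1/2.576 = 1.592.
μ is the stated best guess, -18.600.

μ = -18.600, σ = 1.592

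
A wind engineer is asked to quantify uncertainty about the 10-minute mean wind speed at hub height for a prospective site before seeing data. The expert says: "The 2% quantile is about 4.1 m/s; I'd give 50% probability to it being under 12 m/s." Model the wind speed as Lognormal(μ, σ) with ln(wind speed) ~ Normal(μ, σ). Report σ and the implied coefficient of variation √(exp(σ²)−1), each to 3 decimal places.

σ ≈ 0.523, CV ≈ 0.561

If T ~ Lognormal(μ,σ) then ln T ~ Normal(μ,σ), so the p-quantile of ln T is μ + z_p·σ.
ln(4.1) = 1.411 and ln(12) = 2.485; z_{0.02} = -2.054, z_{0.5} = 0.
σ = (2.485 − 1.411)/(0 − (-2.054)) = 0.523.
μ = 1.411 − (-2.054)·0.523 = 2.485.
CV = √(exp(σ²)−1) = √(exp(0.2734)−1) = 0.561.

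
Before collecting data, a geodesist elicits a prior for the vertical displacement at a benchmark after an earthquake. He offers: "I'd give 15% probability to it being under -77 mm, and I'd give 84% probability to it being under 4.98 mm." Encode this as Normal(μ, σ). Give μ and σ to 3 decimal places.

For Normal(μ,σ), the p-quantile is μ + z_p·σ. Here z_{0.15} = -1.036, z_{0.84} = 0.9945.
So -77 = μ − 1.036σ and 4.98 = μ + 0.9945σ.
Subtracting: σ = (4.98 − -77)/(0.9945 − (-1.036)) = 40.367.
Then μ = -77 − (-1.036)·40.367 = -35.163.

μ = -35.163, σ = 40.367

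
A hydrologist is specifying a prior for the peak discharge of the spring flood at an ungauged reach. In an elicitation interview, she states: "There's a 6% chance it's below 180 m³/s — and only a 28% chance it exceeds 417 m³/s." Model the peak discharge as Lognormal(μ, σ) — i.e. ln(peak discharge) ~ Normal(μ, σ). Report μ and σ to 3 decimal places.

If T ~ Lognormal(μ,σ) then ln T ~ Normal(μ,σ), so the p-quantile of ln T is μ + z_p·σ.
ln(180) = 5.193 and ln(417) = 6.033; z_{0.06} = -1.555, z_{0.72} = 0.5828.
σ = (6.033 − 5.193)/(0.5828 − (-1.555)) = 0.393.
μ = 5.193 − (-1.555)·0.393 = 5.804.

μ ≈ 5.804, σ ≈ 0.393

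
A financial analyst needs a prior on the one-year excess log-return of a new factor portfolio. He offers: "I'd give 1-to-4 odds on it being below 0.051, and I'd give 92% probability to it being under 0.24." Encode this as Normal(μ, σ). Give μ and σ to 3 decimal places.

For Normal(μ,σ), the p-quantile is μ + z_p·σ. Here z_{0.2} = -0.8416, z_{0.92} = 1.405.
So 0.051 = μ − 0.8416σ and 0.24 = μ + 1.405σ.
Subtracting: σ = (0.24 − 0.051)/(1.405 − (-0.8416)) = 0.084.
Then μ = 0.051 − (-0.8416)·0.084 = 0.122.

μ = 0.122, σ = 0.084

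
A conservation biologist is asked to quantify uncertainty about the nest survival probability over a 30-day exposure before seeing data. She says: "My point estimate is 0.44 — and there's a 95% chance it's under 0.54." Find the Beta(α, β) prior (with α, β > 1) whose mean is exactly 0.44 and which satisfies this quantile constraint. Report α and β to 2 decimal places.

α ≈ 29.56, β ≈ 37.62

With mean 0.44 fixed, write α = 0.44s, β = 0.56s where s = α+β.
Need P(θ < 0.54) = 0.95 under Beta(0.44s, 0.56s). Normal approximation: (q−m)/√(m(1−m)/s) ≈ z_{0.95} = 1.64, so s ≈ 0.44·0.56·(1.64)²/(0.54−0.44)² = 66.7.
At s = 66.7: P(θ<0.54) ≈ 0.949. Adjusting to match 0.95 gives s ≈ 67.17.
So α = 0.44·67.17 ≈ 29.56, β = 0.56·67.17 ≈ 37.62.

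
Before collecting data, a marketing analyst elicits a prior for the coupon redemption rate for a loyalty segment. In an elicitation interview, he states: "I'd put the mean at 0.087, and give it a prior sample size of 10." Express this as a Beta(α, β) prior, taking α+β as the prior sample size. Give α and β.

Under the effective-sample-size interpretation, Beta(α, β) has prior mean α/(α+β) and prior sample size α+β.
So α+β = 10 and α/(α+β) = 0.087, giving α = 0.087·10 = 0.87 and β = 10 − 0.87 = 9.13.

α = 0.87, β = 9.13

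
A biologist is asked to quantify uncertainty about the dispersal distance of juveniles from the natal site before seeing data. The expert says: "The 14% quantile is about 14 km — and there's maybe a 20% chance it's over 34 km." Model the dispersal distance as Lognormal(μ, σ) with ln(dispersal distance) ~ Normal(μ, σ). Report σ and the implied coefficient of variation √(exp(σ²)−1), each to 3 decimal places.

If T ~ Lognormal(μ,σ) then ln T ~ Normal(μ,σ), so the p-quantile of ln T is μ + z_p·σ.
ln(14) = 2.639 and ln(34) = 3.526; z_{0.14} = -1.08, z_{0.8} = 0.8416.
σ = (3.526 − 2.639)/(0.8416 − (-1.08)) = 0.462.
μ = 2.639 − (-1.08)·0.462 = 3.138.
CV = √(exp(σ²)−1) = √(exp(0.2131)−1) = 0.487.

σ ≈ 0.462, CV ≈ 0.487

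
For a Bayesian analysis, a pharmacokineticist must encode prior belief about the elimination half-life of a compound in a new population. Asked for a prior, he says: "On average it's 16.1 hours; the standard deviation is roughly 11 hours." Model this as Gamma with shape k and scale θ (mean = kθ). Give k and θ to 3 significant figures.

For Gamma(k, scale θ): mean = kθ, variance = kθ², so CV = 1/√k.
CV = SD/mean = 11/16.1 = 0.6832, hence k = 1/CV² = 2.14.
Then θ = mean/k = 16.1/2.14 = 7.52.

k ≈ 2.14, θ ≈ 7.52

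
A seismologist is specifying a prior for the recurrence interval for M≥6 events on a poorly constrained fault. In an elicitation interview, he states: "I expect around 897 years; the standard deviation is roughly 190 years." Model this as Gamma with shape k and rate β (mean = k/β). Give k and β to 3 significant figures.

For Gamma(k, rate β): mean = k/β, variance = k/β², so CV = 1/√k.
CV = SD/mean = 190/897 = 0.2118, hence k = 1/CV² = 22.3.
Then β = k/mean = 22.3/897 = 0.0248.

k ≈ 22.3, β ≈ 0.0248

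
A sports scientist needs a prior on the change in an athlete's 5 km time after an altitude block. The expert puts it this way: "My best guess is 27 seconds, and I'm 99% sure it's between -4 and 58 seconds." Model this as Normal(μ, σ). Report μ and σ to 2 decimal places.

μ = 27.00, σ = 12.03

A symmetric 99% interval runs μ ± z·σ with z = 2.576.
Half-width = 31, so σ = 31/2.576 = 12.03.
μ is the stated best guess, 27.00.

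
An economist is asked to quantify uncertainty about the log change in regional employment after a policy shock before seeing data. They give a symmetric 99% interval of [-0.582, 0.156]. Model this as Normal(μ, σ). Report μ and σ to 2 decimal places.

μ = -0.21, σ = 0.14

A symmetric 99% interval runs μ ± z·σ with z = 2.576.
Half-width = 0.369, so σ = 0.369/2.576 = 0.14.
μ is the interval midpoint, -0.21.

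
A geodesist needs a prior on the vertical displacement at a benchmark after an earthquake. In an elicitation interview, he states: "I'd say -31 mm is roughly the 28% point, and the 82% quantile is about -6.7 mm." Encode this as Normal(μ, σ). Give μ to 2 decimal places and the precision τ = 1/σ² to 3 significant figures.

μ = -21.55, τ = 0.0038

The p-quantile of Normal(μ,σ) is μ + z_p·σ, with z_{0.28} = -0.5828 and z_{0.82} = 0.9154.
Eliminate σ: μ = (z₂·x₁ − z₁·x₂)/(z₂ − z₁) = (0.9154·-31 − (-0.5828)·-6.7)/1.498 = -21.55.
Then σ = (x₂ − x₁)/(z₂ − z₁) = (-6.7 − -31)/1.498 = 16.22.
Precision τ = 1/σ² = 1/16.22² = 0.0038.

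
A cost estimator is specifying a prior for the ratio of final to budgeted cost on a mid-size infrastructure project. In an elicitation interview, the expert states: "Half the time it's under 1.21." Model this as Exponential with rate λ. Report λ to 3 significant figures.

λ ≈ 0.573

Exponential median = ln 2 / λ, so λ = ln 2 / 1.21 = 0.573.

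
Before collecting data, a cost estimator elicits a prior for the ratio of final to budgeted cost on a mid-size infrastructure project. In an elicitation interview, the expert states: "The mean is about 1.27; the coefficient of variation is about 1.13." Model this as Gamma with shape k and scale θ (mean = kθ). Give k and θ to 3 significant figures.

For Gamma(k, scale θ): mean = kθ, variance = kθ², so CV = 1/√k.
CV = 1.13, hence k = 1/CV² = 0.783.
Then θ = mean/k = 1.27/0.783 = 1.62.

k ≈ 0.783, θ ≈ 1.62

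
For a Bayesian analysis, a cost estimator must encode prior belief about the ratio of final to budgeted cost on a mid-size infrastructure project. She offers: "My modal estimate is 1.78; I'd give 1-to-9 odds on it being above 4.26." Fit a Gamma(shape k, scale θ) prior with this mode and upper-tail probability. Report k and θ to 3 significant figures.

k ≈ 3.52, θ ≈ 0.705

Gamma(k,θ) with k>1 has mode (k−1)θ, so θ = 1.78/(k−1).
Need P(X < 4.26) = 0.9 with θ tied to k this way. Start at k = 2, θ = 1.78: P(X<4.26) ≈ 0.690.
Too low — raise k to concentrate. Iterating converges to k ≈ 3.52.
Then θ = 1.78/(3.52−1) ≈ 0.705.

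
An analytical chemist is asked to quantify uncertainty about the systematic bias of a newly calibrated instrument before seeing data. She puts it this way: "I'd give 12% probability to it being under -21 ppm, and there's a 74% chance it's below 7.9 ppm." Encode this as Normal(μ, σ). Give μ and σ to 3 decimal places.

μ = -2.325, σ = 15.894

The p-quantile of Normal(μ,σ) is μ + z_p·σ, with z_{0.12} = -1.175 and z_{0.74} = 0.6433.
Eliminate σ: μ = (z₂·x₁ − z₁·x₂)/(z₂ − z₁) = (0.6433·-21 − (-1.175)·7.9)/1.818 = -2.325.
Then σ = (x₂ − x₁)/(z₂ − z₁) = (7.9 − -21)/1.818 = 15.894.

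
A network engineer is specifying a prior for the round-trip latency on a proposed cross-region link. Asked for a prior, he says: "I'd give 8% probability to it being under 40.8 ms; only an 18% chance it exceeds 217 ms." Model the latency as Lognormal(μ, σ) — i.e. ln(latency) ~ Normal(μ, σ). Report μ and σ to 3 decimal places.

μ ≈ 4.721, σ ≈ 0.720

If T ~ Lognormal(μ,σ) then ln T ~ Normal(μ,σ), so the p-quantile of ln T is μ + z_p·σ.
ln(40.8) = 3.709 and ln(217) = 5.38; z_{0.08} = -1.405, z_{0.82} = 0.9154.
σ = (5.38 − 3.709)/(0.9154 − (-1.405)) = 0.720.
μ = 3.709 − (-1.405)·0.720 = 4.721.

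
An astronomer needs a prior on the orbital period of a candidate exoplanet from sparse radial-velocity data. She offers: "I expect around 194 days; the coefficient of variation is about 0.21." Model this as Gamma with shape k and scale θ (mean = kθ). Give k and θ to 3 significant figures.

For Gamma(k, scale θ): mean = kθ, variance = kθ², so CV = 1/√k.
CV = 0.21, hence k = 1/CV² = 22.7.
Then θ = mean/k = 194/22.7 = 8.56.

k ≈ 22.7, θ ≈ 8.56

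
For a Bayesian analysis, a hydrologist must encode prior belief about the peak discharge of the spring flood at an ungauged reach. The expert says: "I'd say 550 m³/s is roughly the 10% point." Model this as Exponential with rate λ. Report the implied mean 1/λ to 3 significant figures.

P(T < 550.0) = 1 − e^(−λ·550.0) = 0.1, so λ = −ln(1−0.1)/550.0 = −ln(0.9)/550.0 = 0.000192.
Mean = 1/λ = 5220 m³/s.

mean ≈ 5220 m³/s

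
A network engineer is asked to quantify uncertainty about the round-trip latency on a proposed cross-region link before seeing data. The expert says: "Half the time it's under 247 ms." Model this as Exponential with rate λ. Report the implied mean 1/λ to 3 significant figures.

Exponential median = ln 2 / λ, so λ = ln 2 / 247.0 = 0.00281.
Mean = 1/λ = 356 ms.

mean ≈ 356 ms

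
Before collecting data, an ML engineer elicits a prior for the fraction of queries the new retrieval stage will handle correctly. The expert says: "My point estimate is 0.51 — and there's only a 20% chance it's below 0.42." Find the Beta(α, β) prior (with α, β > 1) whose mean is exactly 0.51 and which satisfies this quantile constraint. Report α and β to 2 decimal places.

With mean 0.51 fixed, write α = 0.51s, β = 0.49s where s = α+β.
Need P(θ < 0.42) = 0.2 under Beta(0.51s, 0.49s). Normal approximation: (q−m)/√(m(1−m)/s) ≈ z_{0.2} = -0.842, so s ≈ 0.51·0.49·(-0.842)²/(0.42−0.51)² = 21.9.
At s = 21.9: P(θ<0.42) ≈ 0.201. Adjusting to match 0.2 gives s ≈ 21.95.
So α = 0.51·21.95 ≈ 11.19, β = 0.49·21.95 ≈ 10.75.

α ≈ 11.19, β ≈ 10.75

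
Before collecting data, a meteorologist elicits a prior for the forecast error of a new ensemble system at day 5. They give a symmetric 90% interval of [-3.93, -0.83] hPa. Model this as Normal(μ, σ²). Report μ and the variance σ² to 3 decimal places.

μ = -2.380, σ² = 0.888

A symmetric 90% interval runs μ ± z·σ with z = 1.645.
Half-width = 1.55, so σ = 1.55/1.645 = 0.9423 and σ² = 0.888.
μ is the interval midpoint, -2.380.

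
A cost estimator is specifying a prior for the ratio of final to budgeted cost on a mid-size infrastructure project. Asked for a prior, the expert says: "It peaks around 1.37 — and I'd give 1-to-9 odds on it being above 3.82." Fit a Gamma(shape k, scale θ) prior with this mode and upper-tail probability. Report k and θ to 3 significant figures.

Gamma(k,θ) with k>1 has mode (k−1)θ, so θ = 1.37/(k−1).
Need P(X < 3.82) = 0.9 with θ tied to k this way. Start at k = 2, θ = 1.37: P(X<3.82) ≈ 0.767.
Too low — raise k to concentrate. Iterating converges to k ≈ 2.82.
Then θ = 1.37/(2.82−1) ≈ 0.754.

k ≈ 2.82, θ ≈ 0.754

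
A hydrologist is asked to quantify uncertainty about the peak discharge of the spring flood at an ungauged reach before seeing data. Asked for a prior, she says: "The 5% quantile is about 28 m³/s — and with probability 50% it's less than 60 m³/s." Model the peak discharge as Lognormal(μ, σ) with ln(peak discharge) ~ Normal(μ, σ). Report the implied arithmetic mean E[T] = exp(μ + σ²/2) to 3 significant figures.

E[T] ≈ 66.8 m³/s

If T ~ Lognormal(μ,σ) then ln T ~ Normal(μ,σ), so the p-quantile of ln T is μ + z_p·σ.
ln(28) = 3.332 and ln(60) = 4.094; z_{0.05} = -1.645, z_{0.5} = 0.
σ = (4.094 − 3.332)/(0 − (-1.645)) = 0.463.
μ = 3.332 − (-1.645)·0.463 = 4.094.
E[T] = exp(μ + σ²/2) = exp(4.094 + 0.1073) = 66.8 m³/s.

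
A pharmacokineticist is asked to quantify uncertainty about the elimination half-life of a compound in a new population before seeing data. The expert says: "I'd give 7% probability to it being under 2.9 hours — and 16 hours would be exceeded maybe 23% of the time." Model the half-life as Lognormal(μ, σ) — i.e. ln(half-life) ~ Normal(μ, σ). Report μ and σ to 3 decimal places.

If T ~ Lognormal(μ,σ) then ln T ~ Normal(μ,σ), so the p-quantile of ln T is μ + z_p·σ.
ln(2.9) = 1.065 and ln(16) = 2.773; z_{0.07} = -1.476, z_{0.77} = 0.7388.
σ = (2.773 − 1.065)/(0.7388 − (-1.476)) = 0.771.
μ = 1.065 − (-1.476)·0.771 = 2.203.

μ ≈ 2.203, σ ≈ 0.771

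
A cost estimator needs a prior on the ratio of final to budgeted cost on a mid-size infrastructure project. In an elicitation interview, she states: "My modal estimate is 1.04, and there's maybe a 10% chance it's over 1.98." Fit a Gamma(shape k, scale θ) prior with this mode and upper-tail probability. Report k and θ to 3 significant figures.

k ≈ 5.61, θ ≈ 0.225

Gamma(k,θ) with k>1 has mode (k−1)θ, so θ = 1.04/(k−1).
Need P(X < 1.98) = 0.9 with θ tied to k this way. Start at k = 2, θ = 1.04: P(X<1.98) ≈ 0.567.
Too low — raise k to concentrate. Iterating converges to k ≈ 5.61.
Then θ = 1.04/(5.61−1) ≈ 0.225.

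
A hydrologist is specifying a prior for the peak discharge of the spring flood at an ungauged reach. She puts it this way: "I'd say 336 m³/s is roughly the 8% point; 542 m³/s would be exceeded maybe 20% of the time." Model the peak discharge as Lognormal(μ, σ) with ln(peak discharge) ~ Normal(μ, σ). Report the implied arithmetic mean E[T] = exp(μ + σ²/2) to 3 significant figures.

If T ~ Lognormal(μ,σ) then ln T ~ Normal(μ,σ), so the p-quantile of ln T is μ + z_p·σ.
ln(336) = 5.817 and ln(542) = 6.295; z_{0.08} = -1.405, z_{0.8} = 0.8416.
σ = (6.295 − 5.817)/(0.8416 − (-1.405)) = 0.213.
μ = 5.817 − (-1.405)·0.213 = 6.116.
E[T] = exp(μ + σ²/2) = exp(6.116 + 0.0226) = 463 m³/s.

E[T] ≈ 463 m³/s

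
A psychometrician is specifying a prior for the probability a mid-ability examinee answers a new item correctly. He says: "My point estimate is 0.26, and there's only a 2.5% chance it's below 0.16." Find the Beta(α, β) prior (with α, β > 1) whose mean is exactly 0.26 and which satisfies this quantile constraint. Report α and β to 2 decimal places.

With mean 0.26 fixed, write α = 0.26s, β = 0.74s where s = α+β.
Need P(θ < 0.16) = 0.025 under Beta(0.26s, 0.74s). Normal approximation: (q−m)/√(m(1−m)/s) ≈ z_{0.025} = -1.96, so s ≈ 0.26·0.74·(-1.96)²/(0.16−0.26)² = 73.9.
At s = 73.9: P(θ<0.16) ≈ 0.016. Adjusting to match 0.025 gives s ≈ 62.59.
So α = 0.26·62.59 ≈ 16.27, β = 0.74·62.59 ≈ 46.32.

α ≈ 16.27, β ≈ 46.32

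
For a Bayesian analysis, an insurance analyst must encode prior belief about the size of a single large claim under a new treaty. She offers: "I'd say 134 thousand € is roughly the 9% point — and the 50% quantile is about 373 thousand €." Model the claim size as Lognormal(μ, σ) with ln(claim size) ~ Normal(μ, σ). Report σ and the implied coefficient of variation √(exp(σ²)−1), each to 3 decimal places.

σ ≈ 0.764, CV ≈ 0.890

If T ~ Lognormal(μ,σ) then ln T ~ Normal(μ,σ), so the p-quantile of ln T is μ + z_p·σ.
ln(134) = 4.898 and ln(373) = 5.922; z_{0.09} = -1.341, z_{0.5} = 0.
σ = (5.922 − 4.898)/(0 − (-1.341)) = 0.764.
μ = 4.898 − (-1.341)·0.764 = 5.922.
CV = √(exp(σ²)−1) = √(exp(0.5830)−1) = 0.890.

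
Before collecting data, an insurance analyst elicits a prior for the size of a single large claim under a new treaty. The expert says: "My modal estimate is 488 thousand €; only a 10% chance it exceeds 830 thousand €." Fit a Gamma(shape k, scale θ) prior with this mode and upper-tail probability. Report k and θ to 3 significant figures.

Gamma(k,θ) with k>1 has mode (k−1)θ, so θ = 488/(k−1).
Need P(X < 830) = 0.9 with θ tied to k this way. Start at k = 2, θ = 488: P(X<830) ≈ 0.507.
Too low — raise k to concentrate. Iterating converges to k ≈ 7.71.
Then θ = 488/(7.71−1) ≈ 72.7.

k ≈ 7.71, θ ≈ 72.7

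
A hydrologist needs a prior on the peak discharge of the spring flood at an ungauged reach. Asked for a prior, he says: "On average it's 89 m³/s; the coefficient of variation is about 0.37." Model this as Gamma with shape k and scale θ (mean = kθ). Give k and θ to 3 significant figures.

k ≈ 7.3, θ ≈ 12.2

For Gamma(k, scale θ): mean = kθ, variance = kθ², so CV = 1/√k.
CV = 0.37, hence k = 1/CV² = 7.3.
Then θ = mean/k = 89/7.3 = 12.2.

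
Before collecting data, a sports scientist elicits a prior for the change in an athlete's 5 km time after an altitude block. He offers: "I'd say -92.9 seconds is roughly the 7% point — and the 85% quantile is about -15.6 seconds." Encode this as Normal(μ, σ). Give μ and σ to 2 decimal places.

μ = -47.49, σ = 30.77

For Normal(μ,σ), the p-quantile is μ + z_p·σ. Here z_{0.07} = -1.476, z_{0.85} = 1.036.
So -92.9 = μ − 1.476σ and -15.6 = μ + 1.036σ.
Subtracting: σ = (-15.6 − -92.9)/(1.036 − (-1.476)) = 30.77.
Then μ = -92.9 − (-1.476)·30.77 = -47.49.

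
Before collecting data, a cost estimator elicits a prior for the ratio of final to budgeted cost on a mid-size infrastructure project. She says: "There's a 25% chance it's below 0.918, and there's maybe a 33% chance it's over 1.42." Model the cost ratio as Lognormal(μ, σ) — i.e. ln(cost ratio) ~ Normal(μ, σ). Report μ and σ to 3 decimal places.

If T ~ Lognormal(μ,σ) then ln T ~ Normal(μ,σ), so the p-quantile of ln T is μ + z_p·σ.
ln(0.918) = -0.08556 and ln(1.42) = 0.3507; z_{0.25} = -0.6745, z_{0.67} = 0.4399.
σ = (0.3507 − -0.08556)/(0.4399 − (-0.6745)) = 0.391.
μ = -0.08556 − (-0.6745)·0.391 = 0.178.

μ ≈ 0.178, σ ≈ 0.391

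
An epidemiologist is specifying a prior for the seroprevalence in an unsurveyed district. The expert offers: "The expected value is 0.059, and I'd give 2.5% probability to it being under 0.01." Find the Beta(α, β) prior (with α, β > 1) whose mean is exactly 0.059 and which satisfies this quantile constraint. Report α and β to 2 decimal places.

With mean 0.059 fixed, write α = 0.059s, β = 0.941s where s = α+β.
Need P(θ < 0.01) = 0.025 under Beta(0.059s, 0.941s). Normal approximation: (q−m)/√(m(1−m)/s) ≈ z_{0.025} = -1.96, so s ≈ 0.059·0.941·(-1.96)²/(0.01−0.059)² = 88.8.
At s = 88.8: P(θ<0.01) ≈ 0.001. Adjusting to match 0.025 gives s ≈ 41.78.
So α = 0.059·41.78 ≈ 2.47, β = 0.941·41.78 ≈ 39.32.

α ≈ 2.47, β ≈ 39.32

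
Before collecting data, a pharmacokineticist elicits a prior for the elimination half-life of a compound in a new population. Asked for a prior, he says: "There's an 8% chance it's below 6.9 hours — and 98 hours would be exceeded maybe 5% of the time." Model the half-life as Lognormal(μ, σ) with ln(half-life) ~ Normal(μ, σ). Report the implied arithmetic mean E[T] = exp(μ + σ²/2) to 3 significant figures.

E[T] ≈ 34.2 hours

If T ~ Lognormal(μ,σ) then ln T ~ Normal(μ,σ), so the p-quantile of ln T is μ + z_p·σ.
ln(6.9) = 1.932 and ln(98) = 4.585; z_{0.08} = -1.405, z_{0.95} = 1.645.
σ = (4.585 − 1.932)/(1.645 − (-1.405)) = 0.870.
μ = 1.932 − (-1.405)·0.870 = 3.154.
E[T] = exp(μ + σ²/2) = exp(3.154 + 0.3785) = 34.2 hours.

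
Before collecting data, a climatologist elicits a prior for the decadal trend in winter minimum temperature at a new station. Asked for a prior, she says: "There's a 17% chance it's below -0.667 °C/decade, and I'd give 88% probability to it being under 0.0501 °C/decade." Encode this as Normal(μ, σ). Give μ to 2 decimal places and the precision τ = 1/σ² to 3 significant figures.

μ = -0.35, τ = 8.82

The p-quantile of Normal(μ,σ) is μ + z_p·σ, with z_{0.17} = -0.9542 and z_{0.88} = 1.175.
Eliminate σ: μ = (z₂·x₁ − z₁·x₂)/(z₂ − z₁) = (1.175·-0.667 − (-0.9542)·0.0501)/2.129 = -0.35.
Then σ = (x₂ − x₁)/(z₂ − z₁) = (0.0501 − -0.667)/2.129 = 0.34.
Precision τ = 1/σ² = 1/0.3368² = 8.82.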